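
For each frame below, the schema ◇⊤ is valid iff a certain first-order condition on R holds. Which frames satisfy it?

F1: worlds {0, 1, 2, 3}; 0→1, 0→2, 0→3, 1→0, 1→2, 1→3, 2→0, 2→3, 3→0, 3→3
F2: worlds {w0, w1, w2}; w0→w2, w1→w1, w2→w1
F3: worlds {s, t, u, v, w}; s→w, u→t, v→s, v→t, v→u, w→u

Frame correspondent (Sahlqvist): ∀x ∃y Rxy — i.e. seriality.
F1: condition met.
F2: condition met.
F3: fails — world t has no successor.
Valid on: F1, F2.

F1, F2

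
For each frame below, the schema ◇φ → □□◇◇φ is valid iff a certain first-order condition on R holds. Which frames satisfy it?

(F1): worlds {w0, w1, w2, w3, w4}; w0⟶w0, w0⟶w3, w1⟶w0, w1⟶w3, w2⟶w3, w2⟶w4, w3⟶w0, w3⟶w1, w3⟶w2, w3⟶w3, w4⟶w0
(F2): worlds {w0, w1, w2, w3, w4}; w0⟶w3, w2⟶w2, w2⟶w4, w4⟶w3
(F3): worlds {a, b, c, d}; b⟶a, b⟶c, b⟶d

(F3)

The schema corresponds to a generalized confluence (Geach) condition: ∀x ∀y ∀z ((xRy ∧ xR²z) → ∃w (y = w ∧ zR²w)).
(F1): fails — w2Rw4, w2R²w0 but no w with w4=w and w0R²w.
(F2): fails — w2Rw2, w2R²w3 but no w with w2=w and w3R²w.
(F3): holds.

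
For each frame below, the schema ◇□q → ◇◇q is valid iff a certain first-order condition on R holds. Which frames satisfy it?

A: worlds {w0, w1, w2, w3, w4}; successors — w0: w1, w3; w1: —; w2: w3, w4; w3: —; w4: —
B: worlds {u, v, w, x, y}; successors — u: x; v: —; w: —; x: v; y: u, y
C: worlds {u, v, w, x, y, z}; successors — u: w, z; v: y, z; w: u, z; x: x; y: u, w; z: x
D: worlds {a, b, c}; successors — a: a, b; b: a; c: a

This is the axiom for a generalized confluence (Geach) condition; its first-order frame correspondent is ∀x ∀y (xRy → ∃w (yRw ∧ xR²w)).
A: fails — w0Rw1 but no w with w1Rw and w0R²w.
B: fails — xRv but no t with vRt and xR²t.
C: satisfies the condition.
D: satisfies the condition.
Valid on: C, D.

C, D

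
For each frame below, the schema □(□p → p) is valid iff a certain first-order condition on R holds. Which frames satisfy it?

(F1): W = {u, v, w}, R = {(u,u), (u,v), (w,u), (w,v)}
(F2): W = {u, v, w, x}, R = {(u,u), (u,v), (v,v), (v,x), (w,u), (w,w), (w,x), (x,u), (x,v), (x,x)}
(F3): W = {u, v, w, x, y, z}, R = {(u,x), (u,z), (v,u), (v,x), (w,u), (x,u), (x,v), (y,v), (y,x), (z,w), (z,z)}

Frame correspondent (Sahlqvist): ∀x ∀y (Rxy → Ryy) — i.e. shift-reflexivity.
(F1): fails — Ruv but not Rvv.
(F2): holds.
(F3): fails — Ryx but not Rxx.

(F2)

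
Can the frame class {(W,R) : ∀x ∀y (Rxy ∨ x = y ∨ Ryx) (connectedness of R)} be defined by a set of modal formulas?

Not modally definable

If a class were modally definable it would be closed under disjoint unions (Goldblatt–Thomason).
Take 2 disjoint single-world reflexive frames: each is trivially connected, but their disjoint union has 2 worlds with no edge between distinct components, so it is not connected.
So the class is not modally definable.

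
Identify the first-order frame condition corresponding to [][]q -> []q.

density: forall x forall y (Rxy -> exists z (Rxz & Rzy))

Suppose □□q→□q is valid. Take Rxy and set V(q)={w : xR²w}. Then □□q at x, so □q at x, so q at y, i.e. ∃z(Rxz∧Rzy).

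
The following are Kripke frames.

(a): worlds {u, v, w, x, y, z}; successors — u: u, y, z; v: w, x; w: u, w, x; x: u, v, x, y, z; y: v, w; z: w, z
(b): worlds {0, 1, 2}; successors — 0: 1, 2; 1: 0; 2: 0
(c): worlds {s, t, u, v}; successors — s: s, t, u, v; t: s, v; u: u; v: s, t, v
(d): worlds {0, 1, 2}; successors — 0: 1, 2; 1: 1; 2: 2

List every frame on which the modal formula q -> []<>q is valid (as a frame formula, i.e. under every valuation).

This is the axiom for symmetry; its first-order frame correspondent is forall x forall y (Rxy -> Ryx).
(a): fails — Ruz but not Rzu.
(b): satisfies the condition.
(c): fails — Rsu but not Rus.
(d): fails — R01 but not R10.

(b)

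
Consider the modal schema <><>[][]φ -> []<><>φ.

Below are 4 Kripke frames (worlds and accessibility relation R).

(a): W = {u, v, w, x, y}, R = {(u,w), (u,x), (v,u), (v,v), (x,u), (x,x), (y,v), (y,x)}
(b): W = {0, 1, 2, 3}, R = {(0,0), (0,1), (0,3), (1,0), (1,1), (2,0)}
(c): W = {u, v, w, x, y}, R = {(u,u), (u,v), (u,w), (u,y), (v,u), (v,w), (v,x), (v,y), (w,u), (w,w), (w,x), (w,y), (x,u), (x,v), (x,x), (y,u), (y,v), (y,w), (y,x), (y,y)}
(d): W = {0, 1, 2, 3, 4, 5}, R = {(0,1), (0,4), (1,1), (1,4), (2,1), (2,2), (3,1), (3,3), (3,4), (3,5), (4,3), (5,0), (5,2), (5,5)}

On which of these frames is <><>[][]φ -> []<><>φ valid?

(c), (d)

Frame correspondent (Sahlqvist): forall x forall y forall z ((x R^2 y & xRz) -> exists w (y R^2 w & z R^2 w)) — i.e. a generalized confluence (Geach) condition.
(a): fails — uR²u, uRw but no t with uR²t and wR²t.
(b): fails — 0R²0, 0R3 but no w with 0R²w and 3R²w.
(c): holds.
(d): holds.
Valid on: (c), (d).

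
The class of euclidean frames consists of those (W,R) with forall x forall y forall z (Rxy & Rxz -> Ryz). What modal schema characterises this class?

◇ψ → □◇ψ

A defining formula is ◇ψ → □◇ψ (the 5 axiom).
Suppose ◇ψ→□◇ψ is valid. Take Rxy, Rxz and set V(ψ)={y}. Then ◇ψ at x, so □◇ψ at x, so ◇ψ at z, so some w with Rzw has ψ; w=y, i.e. Rzy. By symmetry of the argument, Ryz.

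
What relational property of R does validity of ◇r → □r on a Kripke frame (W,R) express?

partial functionality: ∀x ∀y ∀z (Rxy ∧ Rxz → y = z)

Suppose ◇r→□r is valid. Take Rxy, Rxz and set V(r)={y}. Then ◇r at x, so □r at x, so r at z, i.e. z=y.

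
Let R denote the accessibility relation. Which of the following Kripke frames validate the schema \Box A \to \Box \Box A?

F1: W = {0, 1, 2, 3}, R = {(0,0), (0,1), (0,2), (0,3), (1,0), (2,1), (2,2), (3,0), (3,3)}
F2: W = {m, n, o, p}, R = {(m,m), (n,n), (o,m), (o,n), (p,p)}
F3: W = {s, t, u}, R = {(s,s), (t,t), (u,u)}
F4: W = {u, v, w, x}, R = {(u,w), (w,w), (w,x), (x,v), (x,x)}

F2, F3

The schema corresponds to transitivity: \forall x \forall y \forall z (Rxy \wedge Ryz \to Rxz).
F1: fails — R10 and R02 but not R12.
F2: condition met.
F3: condition met.
F4: fails — Ruw and Rwx but not Rux.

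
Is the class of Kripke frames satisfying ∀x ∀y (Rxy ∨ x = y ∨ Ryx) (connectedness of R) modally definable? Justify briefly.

No — not modally definable

Any modally definable frame class is closed under disjoint unions.
Take 2 disjoint single-world reflexive frames: each is trivially connected, but their disjoint union has 2 worlds with no edge between distinct components, so it is not connected.
Hence connectedness of R is not modally definable.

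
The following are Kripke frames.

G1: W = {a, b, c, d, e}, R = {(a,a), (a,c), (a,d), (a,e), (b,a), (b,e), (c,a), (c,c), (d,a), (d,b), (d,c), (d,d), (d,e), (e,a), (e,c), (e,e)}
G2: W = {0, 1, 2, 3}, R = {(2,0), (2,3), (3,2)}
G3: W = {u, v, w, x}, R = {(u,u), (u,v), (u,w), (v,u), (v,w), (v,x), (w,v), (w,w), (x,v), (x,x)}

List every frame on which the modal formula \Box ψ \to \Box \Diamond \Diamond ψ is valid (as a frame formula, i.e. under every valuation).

G1, G3

The schema corresponds to a generalized confluence (Geach) condition: \forall x \forall z (xRz \to \exists w (xRw \wedge z R^2 w)).
G1: ✓.
G2: fails — 2R0 but no w with 2Rw and 0R²w.
G3: ✓.
Valid on: G1, G3.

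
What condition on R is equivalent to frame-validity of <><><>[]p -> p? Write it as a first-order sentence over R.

forall x forall y (x R^3 y -> exists w (yRw & x = w))

This is a Sahlqvist (Geach-type) schema ◇^3□^1p → □^0◇^0p.
First-order correspondent: forall x forall y (x R^3 y -> exists w (yRw & x = w)).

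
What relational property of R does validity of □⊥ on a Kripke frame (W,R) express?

emptiness of R: ∀x ∀y ¬Rxy

□⊥ is valid iff no world has any successor (otherwise □⊥ fails at any world with one).
The converse is a direct semantic check.
So the correspondent is emptiness of R.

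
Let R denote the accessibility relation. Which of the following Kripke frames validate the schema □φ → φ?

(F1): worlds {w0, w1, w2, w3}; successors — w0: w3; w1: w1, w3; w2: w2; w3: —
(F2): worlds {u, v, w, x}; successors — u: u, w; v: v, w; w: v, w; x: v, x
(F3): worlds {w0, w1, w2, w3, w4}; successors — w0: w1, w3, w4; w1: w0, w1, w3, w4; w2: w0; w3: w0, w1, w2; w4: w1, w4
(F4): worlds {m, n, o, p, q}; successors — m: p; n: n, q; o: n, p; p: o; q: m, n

Frame correspondent (Sahlqvist): ∀x Rxx — i.e. reflexivity.
(F1): fails — world w0 does not see itself.
(F2): condition met.
(F3): fails — world w0 does not see itself.
(F4): fails — world m does not see itself.
Valid on: (F2).

(F2)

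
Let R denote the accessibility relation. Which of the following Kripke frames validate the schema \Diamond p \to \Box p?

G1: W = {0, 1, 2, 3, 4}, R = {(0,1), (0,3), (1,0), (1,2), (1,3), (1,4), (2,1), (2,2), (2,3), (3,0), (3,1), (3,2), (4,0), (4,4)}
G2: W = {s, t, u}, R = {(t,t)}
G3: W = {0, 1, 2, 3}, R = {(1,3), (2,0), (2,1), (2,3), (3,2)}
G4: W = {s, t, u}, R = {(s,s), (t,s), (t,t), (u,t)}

G2

This is the axiom for partial functionality; its first-order frame correspondent is \forall x \forall y \forall z (Rxy \wedge Rxz \to y = z).
G1: fails — 0 sees both 1 and 3.
G2: ✓.
G3: fails — 2 sees both 0 and 1.
G4: fails — t sees both s and t.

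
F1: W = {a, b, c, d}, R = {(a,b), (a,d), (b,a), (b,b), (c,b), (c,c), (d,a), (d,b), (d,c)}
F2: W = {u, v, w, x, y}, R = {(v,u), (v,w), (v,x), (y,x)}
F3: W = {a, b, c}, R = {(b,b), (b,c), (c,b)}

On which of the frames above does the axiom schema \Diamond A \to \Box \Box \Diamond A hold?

Frame correspondent (Sahlqvist): \forall x \forall y \forall z ((xRy \wedge x R^2 z) \to \exists w (y = w \wedge zRw)) — i.e. a generalized confluence (Geach) condition.
F1: fails — aRd, aR²b but no w with d=w and bRw.
F2: ✓.
F3: fails — bRc, bR²c but no w with c=w and cRw.

F2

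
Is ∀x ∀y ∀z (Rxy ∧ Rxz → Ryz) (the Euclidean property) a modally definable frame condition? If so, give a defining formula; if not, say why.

Definable; ◇q → □◇q defines it

The condition is the Euclidean property. A defining modal formula is ◇q → □◇q.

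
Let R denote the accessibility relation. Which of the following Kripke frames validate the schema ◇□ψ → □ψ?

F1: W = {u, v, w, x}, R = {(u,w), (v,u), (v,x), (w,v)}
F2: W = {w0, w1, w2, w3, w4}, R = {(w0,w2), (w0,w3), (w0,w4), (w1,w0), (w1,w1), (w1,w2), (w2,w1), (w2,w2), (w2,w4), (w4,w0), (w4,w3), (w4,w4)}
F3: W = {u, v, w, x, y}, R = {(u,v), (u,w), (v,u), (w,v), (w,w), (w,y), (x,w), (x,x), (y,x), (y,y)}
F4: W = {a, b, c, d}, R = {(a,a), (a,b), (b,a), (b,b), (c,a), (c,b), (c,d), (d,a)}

none

This is the axiom for the Euclidean property; its first-order frame correspondent is ∀x ∀y ∀z (Rxy ∧ Rxz → Ryz).
F1: fails — Ruw and Ruw but not Rww.
F2: fails — Rw0w4 and Rw0w2 but not Rw4w2.
F3: fails — Ruv and Ruv but not Rvv.
F4: fails — Rcd and Rcd but not Rdd.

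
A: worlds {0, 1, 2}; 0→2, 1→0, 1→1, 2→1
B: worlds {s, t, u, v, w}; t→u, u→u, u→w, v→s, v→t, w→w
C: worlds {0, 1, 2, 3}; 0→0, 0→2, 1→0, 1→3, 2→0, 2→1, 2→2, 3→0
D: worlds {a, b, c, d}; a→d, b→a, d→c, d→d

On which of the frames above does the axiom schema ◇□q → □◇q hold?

The schema corresponds to convergence: ∀x ∀y ∀z (Rxy ∧ Rxz → ∃w (Ryw ∧ Rzw)).
A: fails — R10 and R11 but 0 and 1 have no common successor.
B: fails — Rvt and Rvs but t and s have no common successor.
C: satisfies the condition.
D: fails — Rdd and Rdc but d and c have no common successor.
Valid on: C.

C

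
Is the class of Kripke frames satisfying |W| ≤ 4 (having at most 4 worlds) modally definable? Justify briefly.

Not modally definable

If a class were modally definable it would be closed under disjoint unions (Goldblatt–Thomason).
Any modal formula valid on each of 5 disjoint one-world frames is valid on their disjoint union (validity is preserved under disjoint unions). Each one-world frame has |W|=1≤4, but the union has |W|=5.
So no modal formula (or set of formulas) defines exactly the |W|≤4 frames.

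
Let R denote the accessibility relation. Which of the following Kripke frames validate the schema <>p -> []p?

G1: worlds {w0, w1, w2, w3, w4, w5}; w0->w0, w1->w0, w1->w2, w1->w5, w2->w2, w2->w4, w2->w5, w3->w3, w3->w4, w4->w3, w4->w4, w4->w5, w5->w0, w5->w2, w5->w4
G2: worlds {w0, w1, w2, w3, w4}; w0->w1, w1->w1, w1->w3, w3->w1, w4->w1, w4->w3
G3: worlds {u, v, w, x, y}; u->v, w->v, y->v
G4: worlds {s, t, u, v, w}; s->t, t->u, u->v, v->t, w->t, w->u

Frame correspondent (Sahlqvist): forall x forall y forall z (Rxy & Rxz -> y = z) — i.e. partial functionality.
G1: fails — w1 sees both w0 and w2.
G2: fails — w1 sees both w1 and w3.
G3: ✓.
G4: fails — w sees both t and u.

G3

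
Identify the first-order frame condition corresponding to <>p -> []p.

Suppose ◇p→□p is valid. Take Rxy, Rxz and set V(p)={y}. Then ◇p at x, so □p at x, so p at z, i.e. z=y.
Conversely, on a frame with partial functionality the schema holds at every world under every valuation.
So the correspondent is partial functionality.

Partial functionality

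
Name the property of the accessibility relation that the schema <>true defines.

Seriality

This schema is equivalent to the D axiom □ψ → ◇ψ.
Its frame correspondent is seriality — forall x exists y Rxy.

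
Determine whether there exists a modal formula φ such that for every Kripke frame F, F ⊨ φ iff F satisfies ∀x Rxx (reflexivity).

Yes, by □q → q

This is a Sahlqvist condition; the T axiom □q → q defines it.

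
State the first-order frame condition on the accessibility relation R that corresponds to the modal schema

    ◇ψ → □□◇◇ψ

∀x ∀y ∀z ((xRy ∧ xR²z) → ∃w (y = w ∧ zR²w))

This is a Sahlqvist (Geach-type) schema ◇^1□^0ψ → □^2◇^2ψ.
Minimal-valuation argument: fix x; take any y with xR^1y and any z with xR^2z. Set V(ψ) to the set of worlds R-reachable from y in exactly 0 steps. Then □^0ψ holds at y, so the antecedent holds at x; validity forces ◇^2ψ at z, giving a w with zR^2w and yR^0w.
First-order correspondent: ∀x ∀y ∀z ((xRy ∧ xR²z) → ∃w (y = w ∧ zR²w)).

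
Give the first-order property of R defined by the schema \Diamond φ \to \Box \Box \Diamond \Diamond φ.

This is a Sahlqvist (Geach-type) schema ◇^1□^0φ → □^2◇^2φ.
Minimal-valuation argument: fix x; take any y with xR^1y and any z with xR^2z. Set V(φ) to the set of worlds R-reachable from y in exactly 0 steps. Then □^0φ holds at y, so the antecedent holds at x; validity forces ◇^2φ at z, giving a w with zR^2w and yR^0w.
First-order correspondent: \forall x \forall y \forall z ((xRy \wedge x R^2 z) \to \exists w (y = w \wedge z R^2 w)).

\forall x \forall y \forall z ((xRy \wedge x R^2 z) \to \exists w (y = w \wedge z R^2 w))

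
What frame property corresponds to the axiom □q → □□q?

Transitivity

Suppose □q→□□q is valid. Take Rxy, Ryz and set V(q)={w : Rxw}. Then □q at x, so □□q at x, so □q at y, so q at z, i.e. Rxz.
Conversely, any frame satisfying ∀x ∀y ∀z (Rxy ∧ Ryz → Rxz) validates the schema.
Frame condition: ∀x ∀y ∀z (Rxy ∧ Ryz → Rxz).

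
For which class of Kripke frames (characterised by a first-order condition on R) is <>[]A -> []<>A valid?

Convergence

Suppose ◇□A→□◇A is valid. Take Rxy, Rxz and set V(A)={w : Ryw}. Then □A at y so ◇□A at x, so □◇A at x, so ◇A at z, giving w with Rzw and Ryw.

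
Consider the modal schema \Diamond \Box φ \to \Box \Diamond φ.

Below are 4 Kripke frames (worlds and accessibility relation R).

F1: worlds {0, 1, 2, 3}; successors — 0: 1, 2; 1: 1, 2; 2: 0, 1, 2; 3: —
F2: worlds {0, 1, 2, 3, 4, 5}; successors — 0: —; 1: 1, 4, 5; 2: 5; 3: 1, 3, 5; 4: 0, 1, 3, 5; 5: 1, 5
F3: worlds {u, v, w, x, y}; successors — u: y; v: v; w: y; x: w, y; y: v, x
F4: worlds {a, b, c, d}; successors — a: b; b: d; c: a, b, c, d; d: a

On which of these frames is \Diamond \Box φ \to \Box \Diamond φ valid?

F1

This is the axiom for convergence; its first-order frame correspondent is \forall x \forall y \forall z (Rxy \wedge Rxz \to \exists w (Ryw \wedge Rzw)).
F1: satisfies the condition.
F2: fails — R43 and R40 but 3 and 0 have no common successor.
F3: fails — Rxw and Rxy but w and y have no common successor.
F4: fails — Rcd and Rcb but d and b have no common successor.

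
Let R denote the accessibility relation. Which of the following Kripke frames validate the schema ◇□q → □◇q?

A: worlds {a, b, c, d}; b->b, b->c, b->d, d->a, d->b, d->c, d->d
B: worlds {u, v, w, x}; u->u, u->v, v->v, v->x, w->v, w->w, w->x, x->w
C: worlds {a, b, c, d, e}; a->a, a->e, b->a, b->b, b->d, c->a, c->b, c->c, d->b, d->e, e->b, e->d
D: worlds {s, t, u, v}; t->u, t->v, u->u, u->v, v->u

The schema corresponds to convergence: ∀x ∀y ∀z (Rxy ∧ Rxz → ∃w (Ryw ∧ Rzw)).
A: fails — Rbc and Rbc but c and c have no common successor.
B: fails — Rvv and Rvx but v and x have no common successor.
C: fails — Rae and Raa but e and a have no common successor.
D: satisfies the condition.
Valid on: D.

D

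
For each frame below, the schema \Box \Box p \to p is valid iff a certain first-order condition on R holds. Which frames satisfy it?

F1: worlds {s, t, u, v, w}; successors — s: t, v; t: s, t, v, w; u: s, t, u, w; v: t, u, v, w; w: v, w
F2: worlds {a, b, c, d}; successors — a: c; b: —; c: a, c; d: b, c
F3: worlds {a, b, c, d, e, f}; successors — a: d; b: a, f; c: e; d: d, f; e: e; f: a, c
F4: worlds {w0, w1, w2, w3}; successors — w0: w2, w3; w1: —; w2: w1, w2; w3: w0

The schema corresponds to a generalized confluence (Geach) condition: \forall x \exists w (x R^2 w \wedge x = w).
F1: satisfies the condition.
F2: fails — at b but no w with bR²w and b=w.
F3: fails — at a but no w with aR²w and a=w.
F4: fails — at w1 but no w with w1R²w and w1=w.
Valid on: F1.

F1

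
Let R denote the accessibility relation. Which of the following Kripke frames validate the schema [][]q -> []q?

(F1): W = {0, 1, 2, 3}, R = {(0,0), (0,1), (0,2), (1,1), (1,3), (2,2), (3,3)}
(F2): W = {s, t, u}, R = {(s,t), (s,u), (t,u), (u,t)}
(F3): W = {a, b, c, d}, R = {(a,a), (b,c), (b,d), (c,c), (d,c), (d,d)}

Frame correspondent (Sahlqvist): forall x forall y (Rxy -> exists z (Rxz & Rzy)) — i.e. density.
(F1): satisfies the condition.
(F2): fails — Rtu but no z with Rtz and Rzu.
(F3): satisfies the condition.

(F1), (F3)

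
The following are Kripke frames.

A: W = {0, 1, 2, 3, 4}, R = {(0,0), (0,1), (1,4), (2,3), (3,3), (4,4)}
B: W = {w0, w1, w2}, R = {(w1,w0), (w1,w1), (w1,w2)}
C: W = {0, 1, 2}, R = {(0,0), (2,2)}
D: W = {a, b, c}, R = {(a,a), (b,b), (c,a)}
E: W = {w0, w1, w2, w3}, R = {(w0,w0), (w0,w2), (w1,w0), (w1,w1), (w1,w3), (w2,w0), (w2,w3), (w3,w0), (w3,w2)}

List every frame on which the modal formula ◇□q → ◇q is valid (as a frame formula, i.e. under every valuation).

C, D, E

Frame correspondent (Sahlqvist): ∀x ∀y (xRy → ∃w (yRw ∧ xRw)) — i.e. a generalized confluence (Geach) condition.
A: fails — 0R1 but no w with 1Rw and 0Rw.
B: fails — w1Rw0 but no w with w0Rw and w1Rw.
C: holds.
D: holds.
E: holds.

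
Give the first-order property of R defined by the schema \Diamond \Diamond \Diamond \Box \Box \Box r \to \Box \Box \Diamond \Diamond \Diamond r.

\forall x \forall y \forall z ((x R^3 y \wedge x R^2 z) \to \exists w (y R^3 w \wedge z R^3 w))

This is a Sahlqvist (Geach-type) schema ◇^3□^3r → □^2◇^3r.
Minimal-valuation argument: fix x; take any y with xR^3y and any z with xR^2z. Set V(r) to the set of worlds R-reachable from y in exactly 3 steps. Then □^3r holds at y, so the antecedent holds at x; validity forces ◇^3r at z, giving a w with zR^3w and yR^3w.
First-order correspondent: \forall x \forall y \forall z ((x R^3 y \wedge x R^2 z) \to \exists w (y R^3 w \wedge z R^3 w)).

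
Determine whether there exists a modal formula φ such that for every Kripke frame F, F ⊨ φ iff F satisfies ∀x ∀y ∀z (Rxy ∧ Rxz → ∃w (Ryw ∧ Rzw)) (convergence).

Definable; ◇□p → □◇p defines it

Yes: it is convergence, defined by the .2 schema ◇□p → □◇p.
Suppose ◇□p→□◇p is valid. Take Rxy, Rxz and set V(p)={w : Ryw}. Then □p at y so ◇□p at x, so □◇p at x, so ◇p at z, giving w with Rzw and Ryw.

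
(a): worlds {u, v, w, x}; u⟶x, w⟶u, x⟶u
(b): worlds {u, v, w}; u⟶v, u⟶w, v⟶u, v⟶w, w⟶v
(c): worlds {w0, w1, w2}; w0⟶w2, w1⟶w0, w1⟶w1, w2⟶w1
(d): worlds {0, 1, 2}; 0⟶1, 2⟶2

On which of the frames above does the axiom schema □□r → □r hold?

none

This is the axiom for density; its first-order frame correspondent is ∀x ∀y (Rxy → ∃z (Rxz ∧ Rzy)).
(a): fails — Rxu but no z with Rxz and Rzu.
(b): fails — Rvu but no z with Rvz and Rzu.
(c): fails — Rw0w2 but no z with Rw0z and Rzw2.
(d): fails — R01 but no z with R0z and Rz1.
Valid on no frame.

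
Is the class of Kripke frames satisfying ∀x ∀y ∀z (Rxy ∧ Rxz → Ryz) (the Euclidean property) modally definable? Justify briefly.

Yes: it is the Euclidean property, defined by the 5 schema ◇r → □◇r.

Yes — defined by ◇r → □◇r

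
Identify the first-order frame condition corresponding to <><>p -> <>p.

transitivity

This schema is equivalent to the 4 axiom □p → □□p.
Its frame correspondent is transitivity — forall x forall y forall z (Rxy & Ryz -> Rxz).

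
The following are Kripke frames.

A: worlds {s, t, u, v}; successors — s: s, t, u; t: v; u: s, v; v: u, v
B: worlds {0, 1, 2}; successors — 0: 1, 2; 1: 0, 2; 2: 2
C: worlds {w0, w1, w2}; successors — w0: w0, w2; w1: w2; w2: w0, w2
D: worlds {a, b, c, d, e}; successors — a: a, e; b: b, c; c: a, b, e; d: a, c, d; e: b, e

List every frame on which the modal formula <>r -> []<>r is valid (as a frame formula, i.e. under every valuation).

C

This is the axiom for the Euclidean property; its first-order frame correspondent is forall x forall y forall z (Rxy & Rxz -> Ryz).
A: fails — Rsu and Rsu but not Ruu.
B: fails — R02 and R01 but not R21.
C: condition met.
D: fails — Rae and Raa but not Rea.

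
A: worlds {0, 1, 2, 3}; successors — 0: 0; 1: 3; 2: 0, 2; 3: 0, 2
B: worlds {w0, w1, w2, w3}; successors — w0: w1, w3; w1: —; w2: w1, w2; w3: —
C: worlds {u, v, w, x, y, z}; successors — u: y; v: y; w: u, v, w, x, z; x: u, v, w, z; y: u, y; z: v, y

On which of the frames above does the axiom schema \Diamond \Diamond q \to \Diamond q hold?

This is the axiom for transitivity; its first-order frame correspondent is \forall x \forall y \forall z (Rxy \wedge Ryz \to Rxz).
A: fails — R13 and R32 but not R12.
B: ✓.
C: fails — Rxw and Rwx but not Rxx.
Valid on: B.

B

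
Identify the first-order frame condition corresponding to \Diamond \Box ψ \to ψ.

Replacing ψ by ¬ψ and contraposing gives the equivalent schema ψ → □◇ψ.
Suppose ψ→□◇ψ is valid. Take Rxy and set V(ψ)={x}. Then ψ at x, so □◇ψ at x, so ◇ψ at y, so some z with Ryz has ψ; z=x, i.e. Ryx.
Conversely, any frame satisfying \forall x \forall y (Rxy \to Ryx) validates the schema.
So the correspondent is symmetry.

Symmetry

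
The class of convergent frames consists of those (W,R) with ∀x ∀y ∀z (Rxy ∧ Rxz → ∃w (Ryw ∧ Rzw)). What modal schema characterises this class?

The condition is convergence. The .2 schema ◇□p → □◇p defines it.
Suppose ◇□p→□◇p is valid. Take Rxy, Rxz and set V(p)={w : Ryw}. Then □p at y so ◇□p at x, so □◇p at x, so ◇p at z, giving w with Rzw and Ryw.

◇□p → □◇p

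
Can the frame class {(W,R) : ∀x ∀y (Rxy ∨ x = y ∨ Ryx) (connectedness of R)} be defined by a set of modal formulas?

No — not modally definable

Modal frame validity is preserved under disjoint unions.
Take 2 disjoint single-world reflexive frames: each is trivially connected, but their disjoint union has 2 worlds with no edge between distinct components, so it is not connected.
Hence connectedness of R is not modally definable.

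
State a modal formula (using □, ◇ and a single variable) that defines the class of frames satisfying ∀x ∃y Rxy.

This is seriality; the standard corresponding axiom is D: □ψ → ◇ψ.
Suppose □ψ→◇ψ is valid. At any x set V(ψ)=W. Then □ψ at x, so ◇ψ at x, so x has a successor.

□ψ → ◇ψ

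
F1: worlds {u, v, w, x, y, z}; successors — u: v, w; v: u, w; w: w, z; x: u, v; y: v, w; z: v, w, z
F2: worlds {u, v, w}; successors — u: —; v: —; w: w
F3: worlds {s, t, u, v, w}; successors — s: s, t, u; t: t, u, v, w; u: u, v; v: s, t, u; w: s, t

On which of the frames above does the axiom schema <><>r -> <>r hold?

This is the axiom for a generalized confluence (Geach) condition; its first-order frame correspondent is forall x forall y (x R^2 y -> exists w (y = w & xRw)).
F1: fails — uR²u but no t with u=t and uRt.
F2: ✓.
F3: fails — sR²v but no w* with v=w* and sRw*.
Valid on: F2.

F2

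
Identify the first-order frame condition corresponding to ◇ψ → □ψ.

Partial functionality

This schema is the CD axiom.
It corresponds to partial functionality: ∀x ∀y ∀z (Rxy ∧ Rxz → y = z).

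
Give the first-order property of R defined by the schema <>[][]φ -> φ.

This is a Sahlqvist (Geach-type) schema ◇^1□^2φ → □^0◇^0φ.
Minimal-valuation argument: fix x; take any y with xR^1y and any z with xR^0z. Set V(φ) to the set of worlds R-reachable from y in exactly 2 steps. Then □^2φ holds at y, so the antecedent holds at x; validity forces ◇^0φ at z, giving a w with zR^0w and yR^2w.
First-order correspondent: forall x forall y (xRy -> exists w (y R^2 w & x = w)).

forall x forall y (xRy -> exists w (y R^2 w & x = w))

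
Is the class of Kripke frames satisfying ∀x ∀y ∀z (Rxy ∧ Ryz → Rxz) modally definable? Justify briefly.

The condition is transitivity. A defining modal formula is □q → □□q.

Definable; □q → □□q defines it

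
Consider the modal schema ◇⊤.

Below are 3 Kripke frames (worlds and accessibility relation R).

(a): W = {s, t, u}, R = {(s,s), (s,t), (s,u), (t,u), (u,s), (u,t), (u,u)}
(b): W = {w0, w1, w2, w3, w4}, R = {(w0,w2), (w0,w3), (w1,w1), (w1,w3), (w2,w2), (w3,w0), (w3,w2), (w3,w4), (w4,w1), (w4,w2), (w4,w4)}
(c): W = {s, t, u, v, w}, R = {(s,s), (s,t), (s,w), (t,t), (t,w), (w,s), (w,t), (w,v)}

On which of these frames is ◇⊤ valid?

(a), (b)

The schema corresponds to seriality: ∀x ∃y Rxy.
(a): holds.
(b): holds.
(c): fails — world u has no successor.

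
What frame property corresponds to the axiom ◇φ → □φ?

Partial functionality

This schema is the CD axiom.
It corresponds to partial functionality: ∀x ∀y ∀z (Rxy ∧ Rxz → y = z).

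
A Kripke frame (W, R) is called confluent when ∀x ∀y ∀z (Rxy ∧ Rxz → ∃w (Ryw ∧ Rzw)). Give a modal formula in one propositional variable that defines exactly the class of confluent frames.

A defining formula is ◇□ψ → □◇ψ (the .2 axiom).

◇□ψ → □◇ψ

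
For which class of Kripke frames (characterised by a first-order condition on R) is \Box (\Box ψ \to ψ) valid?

shift-reflexivity

Suppose □(□ψ→ψ) is valid. Take Rxy and set V(ψ)={w : Ryw}. Then at y, □ψ holds; since □(□ψ→ψ) at x, □ψ→ψ at y, so ψ at y, i.e. Ryy.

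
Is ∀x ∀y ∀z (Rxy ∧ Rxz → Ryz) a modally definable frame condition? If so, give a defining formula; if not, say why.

The condition is the Euclidean property. A defining modal formula is ◇p → □◇p.
Suppose ◇p→□◇p is valid. Take Rxy, Rxz and set V(p)={y}. Then ◇p at x, so □◇p at x, so ◇p at z, so some w with Rzw has p; w=y, i.e. Rzy. By symmetry of the argument, Ryz.

Definable; ◇p → □◇p defines it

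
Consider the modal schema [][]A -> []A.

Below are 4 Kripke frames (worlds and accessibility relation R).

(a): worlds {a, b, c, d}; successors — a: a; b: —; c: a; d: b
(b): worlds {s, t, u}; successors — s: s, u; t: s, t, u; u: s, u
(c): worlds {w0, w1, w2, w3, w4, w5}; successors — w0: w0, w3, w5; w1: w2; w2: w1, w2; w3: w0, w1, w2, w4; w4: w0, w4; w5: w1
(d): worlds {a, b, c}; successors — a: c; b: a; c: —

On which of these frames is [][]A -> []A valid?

This is the axiom for density; its first-order frame correspondent is forall x forall y (Rxy -> exists z (Rxz & Rzy)).
(a): fails — Rdb but no z with Rdz and Rzb.
(b): satisfies the condition.
(c): fails — Rw5w1 but no z with Rw5z and Rzw1.
(d): fails — Rac but no z with Raz and Rzc.

(b)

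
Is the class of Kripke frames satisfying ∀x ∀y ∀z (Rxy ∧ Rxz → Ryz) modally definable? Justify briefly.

Yes: it is the Euclidean property, defined by the 5 schema ◇q → □◇q.

Yes — defined by ◇q → □◇q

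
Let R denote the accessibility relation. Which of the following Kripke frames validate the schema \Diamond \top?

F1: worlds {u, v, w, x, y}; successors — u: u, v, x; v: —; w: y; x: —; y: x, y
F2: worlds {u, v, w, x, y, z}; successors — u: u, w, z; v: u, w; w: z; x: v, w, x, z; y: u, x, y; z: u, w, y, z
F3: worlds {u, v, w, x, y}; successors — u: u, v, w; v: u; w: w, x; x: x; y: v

F2, F3

This is the axiom for seriality; its first-order frame correspondent is \forall x \exists y Rxy.
F1: fails — world v has no successor.
F2: holds.
F3: holds.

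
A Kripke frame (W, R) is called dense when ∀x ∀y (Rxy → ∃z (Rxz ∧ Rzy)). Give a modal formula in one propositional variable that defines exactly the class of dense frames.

This is density; the standard corresponding axiom is C4: □□ψ → □ψ.
Suppose □□ψ→□ψ is valid. Take Rxy and set V(ψ)={w : xR²w}. Then □□ψ at x, so □ψ at x, so ψ at y, i.e. ∃z(Rxz∧Rzy).

□□ψ → □ψ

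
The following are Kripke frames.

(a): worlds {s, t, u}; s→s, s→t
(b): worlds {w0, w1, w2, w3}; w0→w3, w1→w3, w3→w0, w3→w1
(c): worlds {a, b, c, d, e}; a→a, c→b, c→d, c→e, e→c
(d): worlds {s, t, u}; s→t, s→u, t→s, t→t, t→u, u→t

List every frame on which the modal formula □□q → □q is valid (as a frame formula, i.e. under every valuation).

(a), (d)

Frame correspondent (Sahlqvist): ∀x ∀y (Rxy → ∃z (Rxz ∧ Rzy)) — i.e. density.
(a): holds.
(b): fails — Rw3w1 but no z with Rw3z and Rzw1.
(c): fails — Rcd but no z with Rcz and Rzd.
(d): holds.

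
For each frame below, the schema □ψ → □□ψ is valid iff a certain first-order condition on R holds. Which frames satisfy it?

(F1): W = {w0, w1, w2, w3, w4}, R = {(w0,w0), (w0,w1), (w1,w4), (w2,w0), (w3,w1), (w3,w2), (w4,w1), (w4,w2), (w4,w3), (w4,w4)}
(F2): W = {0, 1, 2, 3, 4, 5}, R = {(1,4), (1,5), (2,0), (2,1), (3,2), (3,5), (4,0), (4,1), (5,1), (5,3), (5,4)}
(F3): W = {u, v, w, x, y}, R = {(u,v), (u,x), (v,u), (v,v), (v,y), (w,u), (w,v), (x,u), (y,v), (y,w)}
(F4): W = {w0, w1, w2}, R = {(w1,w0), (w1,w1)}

Frame correspondent (Sahlqvist): ∀x ∀y ∀z (Rxy ∧ Ryz → Rxz) — i.e. transitivity.
(F1): fails — Rw3w1 and Rw1w4 but not Rw3w4.
(F2): fails — R32 and R20 but not R30.
(F3): fails — Ruv and Rvu but not Ruu.
(F4): holds.

(F4)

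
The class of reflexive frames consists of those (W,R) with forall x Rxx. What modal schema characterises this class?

This is reflexivity; the standard corresponding axiom is T: □p → p.
Suppose □p→p is valid. At any x set V(p)={w : Rxw}. Then □p holds at x, so p holds at x, i.e. Rxx.

□p → p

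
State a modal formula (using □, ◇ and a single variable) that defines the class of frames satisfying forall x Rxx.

□s → s

This is reflexivity; the standard corresponding axiom is T: □s → s.
Suppose □s→s is valid. At any x set V(s)={w : Rxw}. Then □s holds at x, so s holds at x, i.e. Rxx.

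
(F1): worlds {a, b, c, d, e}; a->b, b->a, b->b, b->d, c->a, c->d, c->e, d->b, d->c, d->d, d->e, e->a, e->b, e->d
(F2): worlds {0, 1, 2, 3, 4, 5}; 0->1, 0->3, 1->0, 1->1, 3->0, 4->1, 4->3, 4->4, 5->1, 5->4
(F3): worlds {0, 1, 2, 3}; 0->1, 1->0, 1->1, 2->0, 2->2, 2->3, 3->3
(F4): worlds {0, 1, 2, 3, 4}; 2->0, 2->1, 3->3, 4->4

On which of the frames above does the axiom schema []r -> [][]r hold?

(F4)

This is the axiom for transitivity; its first-order frame correspondent is forall x forall y forall z (Rxy & Ryz -> Rxz).
(F1): fails — Rcd and Rdc but not Rcc.
(F2): fails — R10 and R03 but not R13.
(F3): fails — R01 and R10 but not R00.
(F4): satisfies the condition.
Valid on: (F4).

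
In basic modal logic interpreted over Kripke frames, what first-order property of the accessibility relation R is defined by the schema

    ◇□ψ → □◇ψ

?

Convergence

Suppose ◇□ψ→□◇ψ is valid. Take Rxy, Rxz and set V(ψ)={w : Ryw}. Then □ψ at y so ◇□ψ at x, so □◇ψ at x, so ◇ψ at z, giving w with Rzw and Ryw.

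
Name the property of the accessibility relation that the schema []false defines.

emptiness of R: forall x forall y ~Rxy

This schema is the Ver axiom.
Its frame correspondent is emptiness of R — forall x forall y ~Rxy.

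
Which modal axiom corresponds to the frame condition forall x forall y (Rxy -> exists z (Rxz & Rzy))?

The condition is density. The C4 schema □□p → □p defines it.

□□p → □p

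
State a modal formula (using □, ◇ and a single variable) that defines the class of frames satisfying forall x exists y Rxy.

This is seriality; the standard corresponding axiom is D: □q → ◇q.

□q → ◇q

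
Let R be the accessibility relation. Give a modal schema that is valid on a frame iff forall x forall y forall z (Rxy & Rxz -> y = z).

A defining formula is ◇q → □q (the CD axiom).
Suppose ◇q→□q is valid. Take Rxy, Rxz and set V(q)={y}. Then ◇q at x, so □q at x, so q at z, i.e. z=y.

◇q → □q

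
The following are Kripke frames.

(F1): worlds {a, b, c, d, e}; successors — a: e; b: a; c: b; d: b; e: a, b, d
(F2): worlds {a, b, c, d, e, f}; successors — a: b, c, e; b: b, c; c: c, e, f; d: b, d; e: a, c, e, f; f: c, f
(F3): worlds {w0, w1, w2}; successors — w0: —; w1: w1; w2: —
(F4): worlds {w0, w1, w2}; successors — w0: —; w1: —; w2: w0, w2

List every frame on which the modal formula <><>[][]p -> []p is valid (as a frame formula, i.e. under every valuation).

(F3)

This is the axiom for a generalized confluence (Geach) condition; its first-order frame correspondent is forall x forall y forall z ((x R^2 y & xRz) -> exists w (y R^2 w & z = w)).
(F1): fails — aR²a, aRe but no w with aR²w and e=w.
(F2): fails — aR²c, aRb but no w with cR²w and b=w.
(F3): condition met.
(F4): fails — w2R²w0, w2Rw0 but no w with w0R²w and w0=w.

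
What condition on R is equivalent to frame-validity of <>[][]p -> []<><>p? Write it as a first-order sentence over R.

forall x forall y forall z ((xRy & xRz) -> exists w (y R^2 w & z R^2 w))

This is a Sahlqvist (Geach-type) schema ◇^1□^2p → □^1◇^2p.
Minimal-valuation argument: fix x; take any y with xR^1y and any z with xR^1z. Set V(p) to the set of worlds R-reachable from y in exactly 2 steps. Then □^2p holds at y, so the antecedent holds at x; validity forces ◇^2p at z, giving a w with zR^2w and yR^2w.
First-order correspondent: forall x forall y forall z ((xRy & xRz) -> exists w (y R^2 w & z R^2 w)).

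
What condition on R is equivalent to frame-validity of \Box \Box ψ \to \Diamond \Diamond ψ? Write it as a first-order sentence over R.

This is a Sahlqvist (Geach-type) schema ◇^0□^2ψ → □^0◇^2ψ.
Minimal-valuation argument: fix x; take any y with xR^0y and any z with xR^0z. Set V(ψ) to the set of worlds R-reachable from y in exactly 2 steps. Then □^2ψ holds at y, so the antecedent holds at x; validity forces ◇^2ψ at z, giving a w with zR^2w and yR^2w.
First-order correspondent: \forall x \exists w (x R^2 w \wedge x R^2 w).

\forall x \exists w (x R^2 w \wedge x R^2 w)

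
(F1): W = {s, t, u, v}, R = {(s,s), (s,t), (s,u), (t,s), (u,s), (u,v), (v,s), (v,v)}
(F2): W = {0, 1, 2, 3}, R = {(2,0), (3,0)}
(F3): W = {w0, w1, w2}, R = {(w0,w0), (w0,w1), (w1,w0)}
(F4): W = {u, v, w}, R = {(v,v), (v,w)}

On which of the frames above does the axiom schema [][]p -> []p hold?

Frame correspondent (Sahlqvist): forall x forall y (Rxy -> exists z (Rxz & Rzy)) — i.e. density.
(F1): satisfies the condition.
(F2): fails — R20 but no z with R2z and Rz0.
(F3): satisfies the condition.
(F4): satisfies the condition.

(F1), (F3), (F4)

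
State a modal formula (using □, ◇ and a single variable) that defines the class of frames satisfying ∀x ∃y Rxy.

□p → ◇p

The condition is seriality. The D schema □p → ◇p defines it.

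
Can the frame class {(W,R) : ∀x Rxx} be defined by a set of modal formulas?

Definable; □r → r defines it

This is a Sahlqvist condition; the T axiom □r → r defines it.
Suppose □r→r is valid. At any x set V(r)={w : Rxw}. Then □r holds at x, so r holds at x, i.e. Rxx.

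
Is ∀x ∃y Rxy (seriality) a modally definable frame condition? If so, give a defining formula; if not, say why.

Yes — defined by □q → ◇q

This is a Sahlqvist condition; the D axiom □q → ◇q defines it.
Suppose □q→◇q is valid. At any x set V(q)=W. Then □q at x, so ◇q at x, so x has a successor.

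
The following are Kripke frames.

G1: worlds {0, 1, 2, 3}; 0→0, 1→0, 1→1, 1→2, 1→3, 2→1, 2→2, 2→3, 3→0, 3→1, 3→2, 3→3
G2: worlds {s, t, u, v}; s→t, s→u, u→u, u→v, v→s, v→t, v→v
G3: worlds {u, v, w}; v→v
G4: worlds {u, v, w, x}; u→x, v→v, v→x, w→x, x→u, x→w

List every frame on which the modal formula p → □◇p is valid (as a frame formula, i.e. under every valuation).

G3

Frame correspondent (Sahlqvist): ∀x ∀y (Rxy → Ryx) — i.e. symmetry.
G1: fails — R10 but not R01.
G2: fails — Ruv but not Rvu.
G3: satisfies the condition.
G4: fails — Rvx but not Rxv.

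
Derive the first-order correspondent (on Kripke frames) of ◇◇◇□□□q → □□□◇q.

This is a Sahlqvist (Geach-type) schema ◇^3□^3q → □^3◇^1q.
First-order correspondent: ∀x ∀y ∀z ((xR³y ∧ xR³z) → ∃w (yR³w ∧ zRw)).

∀x ∀y ∀z ((xR³y ∧ xR³z) → ∃w (yR³w ∧ zRw))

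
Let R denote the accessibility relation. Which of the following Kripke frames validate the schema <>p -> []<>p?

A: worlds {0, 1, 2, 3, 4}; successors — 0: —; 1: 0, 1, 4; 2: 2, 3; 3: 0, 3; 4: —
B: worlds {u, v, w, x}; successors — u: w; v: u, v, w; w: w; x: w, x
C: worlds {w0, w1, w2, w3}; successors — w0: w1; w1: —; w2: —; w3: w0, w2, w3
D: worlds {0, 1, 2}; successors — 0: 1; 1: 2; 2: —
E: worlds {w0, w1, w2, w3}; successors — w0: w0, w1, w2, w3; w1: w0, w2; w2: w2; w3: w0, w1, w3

none

Frame correspondent (Sahlqvist): forall x forall y forall z (Rxy & Rxz -> Ryz) — i.e. the Euclidean property.
A: fails — R10 and R10 but not R00.
B: fails — Rvw and Rvv but not Rwv.
C: fails — Rw0w1 and Rw0w1 but not Rw1w1.
D: fails — R01 and R01 but not R11.
E: fails — Rw0w1 and Rw0w1 but not Rw1w1.
Valid on no frame.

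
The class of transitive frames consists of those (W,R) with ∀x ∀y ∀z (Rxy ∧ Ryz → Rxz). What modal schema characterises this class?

□ψ → □□ψ

A defining formula is □ψ → □□ψ (the 4 axiom).
Suppose □ψ→□□ψ is valid. Take Rxy, Ryz and set V(ψ)={w : Rxw}. Then □ψ at x, so □□ψ at x, so □ψ at y, so ψ at z, i.e. Rxz.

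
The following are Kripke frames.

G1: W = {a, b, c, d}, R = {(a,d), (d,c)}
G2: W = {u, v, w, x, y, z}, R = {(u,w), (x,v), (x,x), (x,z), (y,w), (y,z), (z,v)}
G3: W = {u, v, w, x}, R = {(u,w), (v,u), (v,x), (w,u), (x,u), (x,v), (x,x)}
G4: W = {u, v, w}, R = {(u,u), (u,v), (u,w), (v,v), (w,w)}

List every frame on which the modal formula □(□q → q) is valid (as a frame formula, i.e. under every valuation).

G4

Frame correspondent (Sahlqvist): ∀x ∀y (Rxy → Ryy) — i.e. shift-reflexivity.
G1: fails — Rad but not Rdd.
G2: fails — Ruw but not Rww.
G3: fails — Ruw but not Rww.
G4: satisfies the condition.
Valid on: G4.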